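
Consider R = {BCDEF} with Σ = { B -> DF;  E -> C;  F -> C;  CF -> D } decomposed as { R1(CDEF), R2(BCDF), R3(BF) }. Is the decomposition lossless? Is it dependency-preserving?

Lossless test (chase): Rows 2 and 3 agree on B; apply B→DF and equate their DF entries. Rows 1 and 3 agree on F; apply F→C and equate their C entries. No row becomes fully distinguished — the join is lossy.
Dependency preservation: every FD's attributes lie within a single fragment, so each can be enforced locally — preserved.

lossy but dependency-preserving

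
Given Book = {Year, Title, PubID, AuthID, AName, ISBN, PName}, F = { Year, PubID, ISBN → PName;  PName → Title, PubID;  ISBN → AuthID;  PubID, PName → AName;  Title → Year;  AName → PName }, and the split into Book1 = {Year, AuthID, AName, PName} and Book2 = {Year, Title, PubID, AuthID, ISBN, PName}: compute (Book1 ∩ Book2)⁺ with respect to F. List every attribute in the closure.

Year, Title, PubID, AuthID, AName, PName

Book1 ∩ Book2 = {Year, AuthID, PName}.
PName → Title, PubID applies, adding Title, PubID
PubID, PName → AName applies, adding AName
Closure: {Year, Title, PubID, AuthID, AName, PName}.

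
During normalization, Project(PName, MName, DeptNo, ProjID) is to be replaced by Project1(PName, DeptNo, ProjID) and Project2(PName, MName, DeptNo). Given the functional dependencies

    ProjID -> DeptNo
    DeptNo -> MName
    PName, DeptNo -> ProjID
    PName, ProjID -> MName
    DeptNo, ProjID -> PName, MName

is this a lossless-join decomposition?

Yes

Common attributes: Project1 ∩ Project2 = {PName, DeptNo}.
Closure of {PName, DeptNo}: DeptNo → MName applies, adding MName; PName, DeptNo → ProjID applies, adding ProjID. So (PName, DeptNo)⁺ = {PName, MName, DeptNo, ProjID}.
This closure contains every attribute of Project1, so Project1 ∩ Project2 → Project1. The join is lossless.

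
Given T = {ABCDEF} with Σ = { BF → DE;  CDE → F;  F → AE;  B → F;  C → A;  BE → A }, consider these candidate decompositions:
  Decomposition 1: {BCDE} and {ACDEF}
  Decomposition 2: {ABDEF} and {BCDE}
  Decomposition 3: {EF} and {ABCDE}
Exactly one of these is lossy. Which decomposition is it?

Decomposition 1: common = {CDE}, closure = {ACDEF} → lossless.
Decomposition 2: common = {BDE}, closure = {ABDEF} → lossless.
Decomposition 3: common = {E}, closure = {E} → lossy.

Decomposition 3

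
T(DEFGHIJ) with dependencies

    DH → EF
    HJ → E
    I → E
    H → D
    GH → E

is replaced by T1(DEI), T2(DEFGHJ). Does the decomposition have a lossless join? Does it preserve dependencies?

lossy but dependency-preserving

Lossless test: (DE)⁺ = {DE}, which is a superkey of neither fragment — lossy.
Dependency preservation: every FD's attributes lie within a single fragment, so each can be enforced locally — preserved.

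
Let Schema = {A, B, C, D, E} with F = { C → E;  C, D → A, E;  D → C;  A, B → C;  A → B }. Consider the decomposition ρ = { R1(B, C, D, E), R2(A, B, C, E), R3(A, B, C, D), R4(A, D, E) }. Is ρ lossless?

Chase test. Columns are A, B, C, D, E; row i has aⱼ where attribute j ∈ Ri, else bᵢⱼ.
Initial tableau (one row per fragment):
  row 1: b11 a2 a3 a4 a5
  row 2: a1 a2 a3 b24 a5
  row 3: a1 a2 a3 a4 b35
  row 4: a1 b42 b43 a4 a5
Rows 1 and 3 agree on C; apply C→E and equate their E entries.
Rows 1 and 3 agree on C, D; apply C, D→A, E and equate their A, E entries.
Rows 1 and 4 agree on D; apply D→C and equate their C entries.
Rows 1 and 4 agree on A; apply A→B and equate their B entries.
Row 1 is now all distinguished symbols — the join is lossless.

Yes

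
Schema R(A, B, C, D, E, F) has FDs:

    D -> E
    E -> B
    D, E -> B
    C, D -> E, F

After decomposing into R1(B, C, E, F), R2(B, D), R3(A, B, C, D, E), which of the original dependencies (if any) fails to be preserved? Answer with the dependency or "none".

Check C, D → E, F: no single fragment contains all of {C, D, E, F}, and the restricted closure of {C, D} across the fragments never reaches {E, F}.
D → E is preserved.
E → B is preserved.
D, E → B is preserved.

C, D -> E, F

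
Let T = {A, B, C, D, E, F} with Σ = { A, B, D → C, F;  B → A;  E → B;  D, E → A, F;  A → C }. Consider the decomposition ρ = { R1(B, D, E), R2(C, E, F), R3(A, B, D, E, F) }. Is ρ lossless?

Chase test. Columns are A, B, C, D, E, F; row i has aⱼ where attribute j ∈ Ri, else bᵢⱼ.
Initial tableau (one row per fragment):
  row 1: b11 a2 b13 a4 a5 b16
  row 2: b21 b22 a3 b24 a5 a6
  row 3: a1 a2 b33 a4 a5 a6
Rows 1 and 3 agree on B; apply B→A and equate their A entries.
Rows 1 and 2 agree on E; apply E→B and equate their B entries.
Rows 1 and 3 agree on D, E; apply D, E→A, F and equate their A, F entries.
Rows 1 and 3 agree on A; apply A→C and equate their C entries.
Rows 1 and 2 agree on B; apply B→A and equate their A entries.
Rows 1 and 2 agree on A; apply A→C and equate their C entries.
Row 1 is now all distinguished symbols — the join is lossless.

Yes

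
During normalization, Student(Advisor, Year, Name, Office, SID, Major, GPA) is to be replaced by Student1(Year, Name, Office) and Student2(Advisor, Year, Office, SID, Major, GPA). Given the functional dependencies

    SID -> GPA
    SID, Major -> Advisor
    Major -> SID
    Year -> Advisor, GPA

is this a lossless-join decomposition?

Common attributes: Student1 ∩ Student2 = {Year, Office}.
Closure of {Year, Office}: Year → Advisor, GPA applies, adding Advisor, GPA. So (Year, Office)⁺ = {Advisor, Year, Office, GPA}.
The closure contains neither all of Student1 = {Year, Name, Office} nor all of Student2 = {Advisor, Year, Office, SID, Major, GPA}, so the common attributes are not a superkey of either fragment. The join is lossy.

No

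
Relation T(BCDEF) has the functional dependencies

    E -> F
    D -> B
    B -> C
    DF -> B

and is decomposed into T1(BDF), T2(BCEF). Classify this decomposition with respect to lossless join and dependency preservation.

Lossless test: (BF)⁺ = {BCF}, which is a superkey of neither fragment — lossy.
Dependency preservation: every FD's attributes lie within a single fragment, so each can be enforced locally — preserved.

lossy but dependency-preserving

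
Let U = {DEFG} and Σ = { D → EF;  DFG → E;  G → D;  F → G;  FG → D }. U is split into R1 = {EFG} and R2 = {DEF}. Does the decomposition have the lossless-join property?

Yes

Common attributes: R1 ∩ R2 = {EF}.
Closure of {EF}: F → G applies, adding G; FG → D applies, adding D. So (EF)⁺ = {DEFG}.
This closure contains every attribute of R1, so R1 ∩ R2 → R1. The join is lossless.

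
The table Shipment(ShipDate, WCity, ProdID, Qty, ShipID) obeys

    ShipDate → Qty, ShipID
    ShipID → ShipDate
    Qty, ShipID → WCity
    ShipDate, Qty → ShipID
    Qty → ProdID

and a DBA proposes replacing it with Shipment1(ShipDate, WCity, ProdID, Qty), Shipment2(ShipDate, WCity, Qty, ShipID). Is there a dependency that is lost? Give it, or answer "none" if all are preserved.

ShipDate → Qty, ShipID lies within Shipment2.
ShipID → ShipDate lies within Shipment2.
Qty, ShipID → WCity lies within Shipment2.
ShipDate, Qty → ShipID lies within Shipment2.
Qty → ProdID lies within Shipment1.
Every dependency is enforceable on the fragments, so the decomposition is dependency-preserving.

none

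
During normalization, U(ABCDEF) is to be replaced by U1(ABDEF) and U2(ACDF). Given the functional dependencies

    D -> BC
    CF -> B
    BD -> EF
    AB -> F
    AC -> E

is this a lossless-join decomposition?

Common attributes: U1 ∩ U2 = {ADF}.
Closure of {ADF}: D → BC applies, adding BC; BD → EF applies, adding E. So (ADF)⁺ = {ABCDEF}.
This closure contains every attribute of U1, so U1 ∩ U2 → U1. The join is lossless.

Yes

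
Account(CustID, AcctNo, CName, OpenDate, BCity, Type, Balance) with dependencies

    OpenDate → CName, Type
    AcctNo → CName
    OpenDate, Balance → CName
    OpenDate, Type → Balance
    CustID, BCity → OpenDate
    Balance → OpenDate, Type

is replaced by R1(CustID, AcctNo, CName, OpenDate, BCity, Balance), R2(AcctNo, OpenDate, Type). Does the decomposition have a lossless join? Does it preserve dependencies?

lossless and dependency-preserving

Lossless test: (AcctNo, OpenDate)⁺ = {AcctNo, CName, OpenDate, Type, Balance}, which contains all of one fragment — lossless.
Dependency preservation: OpenDate → CName, Type; OpenDate, Type → Balance; Balance → OpenDate, Type are not contained in any single fragment, but the restricted closure of each left-hand side across the fragments still reaches the right-hand side; the remaining FDs each lie inside some fragment. All dependencies are preserved.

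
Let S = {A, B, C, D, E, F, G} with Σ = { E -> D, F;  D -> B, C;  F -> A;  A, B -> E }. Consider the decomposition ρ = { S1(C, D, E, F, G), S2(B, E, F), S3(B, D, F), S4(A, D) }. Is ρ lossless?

No

Chase test. Columns are A, B, C, D, E, F, G; row i has aⱼ where attribute j ∈ Si, else bᵢⱼ.
Initial tableau (one row per fragment):
  row 1: b11 b12 a3 a4 a5 a6 a7
  row 2: b21 a2 b23 b24 a5 a6 b27
  row 3: b31 a2 b33 a4 b35 a6 b37
  row 4: a1 b42 b43 a4 b45 b46 b47
Rows 1 and 2 agree on E; apply E→D, F and equate their D, F entries.
Rows 1 and 2 agree on D; apply D→B, C and equate their B, C entries.
Rows 1 and 3 agree on D; apply D→B, C and equate their B, C entries.
Rows 1 and 4 agree on D; apply D→B, C and equate their B, C entries.
Rows 1 and 2 agree on F; apply F→A and equate their A entries.
Rows 1 and 3 agree on F; apply F→A and equate their A entries.
Rows 1 and 3 agree on A, B; apply A, B→E and equate their E entries.
No row becomes fully distinguished — the join is lossy.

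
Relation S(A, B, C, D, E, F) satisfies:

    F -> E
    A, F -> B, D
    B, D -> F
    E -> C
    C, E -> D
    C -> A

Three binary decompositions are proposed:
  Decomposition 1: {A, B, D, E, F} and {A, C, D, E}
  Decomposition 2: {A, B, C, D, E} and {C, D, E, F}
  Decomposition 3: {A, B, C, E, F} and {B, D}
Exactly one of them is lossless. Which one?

Decomposition 1: common = {A, D, E}, closure = {A, C, D, E} → lossless.
Decomposition 2: common = {C, D, E}, closure = {A, C, D, E} → lossy.
Decomposition 3: common = {B}, closure = {B} → lossy.

Decomposition 1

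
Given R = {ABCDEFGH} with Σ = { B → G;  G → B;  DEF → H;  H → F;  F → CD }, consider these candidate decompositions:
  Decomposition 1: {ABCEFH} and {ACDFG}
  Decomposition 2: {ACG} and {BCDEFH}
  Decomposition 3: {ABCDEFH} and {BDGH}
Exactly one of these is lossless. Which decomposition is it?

Decomposition 1: common = {ACF}, closure = {ACDF} → lossy.
Decomposition 2: common = {C}, closure = {C} → lossy.
Decomposition 3: common = {BDH}, closure = {BCDFGH} → lossless.

Decomposition 3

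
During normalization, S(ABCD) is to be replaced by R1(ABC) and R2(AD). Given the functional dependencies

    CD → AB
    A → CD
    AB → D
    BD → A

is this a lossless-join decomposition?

Yes

Common attributes: R1 ∩ R2 = {A}.
Closure of {A}: A → CD applies, adding CD; CD → AB applies, adding B. So (A)⁺ = {ABCD}.
This closure contains every attribute of R1, so R1 ∩ R2 → R1. The join is lossless.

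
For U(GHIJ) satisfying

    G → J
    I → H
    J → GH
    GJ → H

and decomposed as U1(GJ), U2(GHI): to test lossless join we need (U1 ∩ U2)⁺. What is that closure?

GHJ

U1 ∩ U2 = {G}.
G → J applies, adding J
J → GH applies, adding H
Closure: {GHJ}.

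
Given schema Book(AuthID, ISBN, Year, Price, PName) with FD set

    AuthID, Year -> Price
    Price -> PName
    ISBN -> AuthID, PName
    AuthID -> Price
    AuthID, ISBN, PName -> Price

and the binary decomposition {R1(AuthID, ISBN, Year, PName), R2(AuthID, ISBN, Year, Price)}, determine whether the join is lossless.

Common attributes: R1 ∩ R2 = {AuthID, ISBN, Year}.
Closure of {AuthID, ISBN, Year}: AuthID, Year → Price applies, adding Price; Price → PName applies, adding PName. So (AuthID, ISBN, Year)⁺ = {AuthID, ISBN, Year, Price, PName}.
This closure contains every attribute of R1, so R1 ∩ R2 → R1. The join is lossless.

Yes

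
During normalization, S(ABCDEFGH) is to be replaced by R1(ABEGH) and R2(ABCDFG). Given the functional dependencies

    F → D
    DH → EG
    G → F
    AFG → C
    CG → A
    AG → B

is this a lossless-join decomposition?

Common attributes: R1 ∩ R2 = {ABG}.
Closure of {ABG}: G → F applies, adding F; AFG → C applies, adding C; F → D applies, adding D. So (ABG)⁺ = {ABCDFG}.
This closure contains every attribute of R2, so R1 ∩ R2 → R2. The join is lossless.

Yes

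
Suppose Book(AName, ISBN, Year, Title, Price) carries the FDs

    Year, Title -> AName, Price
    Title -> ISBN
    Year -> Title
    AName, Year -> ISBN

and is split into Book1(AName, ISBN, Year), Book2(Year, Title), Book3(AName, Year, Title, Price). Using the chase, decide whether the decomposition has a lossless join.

Yes

Chase test. Columns are AName, ISBN, Year, Title, Price; row i has aⱼ where attribute j ∈ Booki, else bᵢⱼ.
Initial tableau (one row per fragment):
  row 1: a1 a2 a3 b14 b15
  row 2: b21 b22 a3 a4 b25
  row 3: a1 b32 a3 a4 a5
Rows 2 and 3 agree on Year, Title; apply Year, Title→AName, Price and equate their AName, Price entries.
Rows 2 and 3 agree on Title; apply Title→ISBN and equate their ISBN entries.
Rows 1 and 2 agree on Year; apply Year→Title and equate their Title entries.
Rows 1 and 2 agree on AName, Year; apply AName, Year→ISBN and equate their ISBN entries.
Rows 1 and 2 agree on Year, Title; apply Year, Title→AName, Price and equate their AName, Price entries.
Row 1 is now all distinguished symbols — the join is lossless.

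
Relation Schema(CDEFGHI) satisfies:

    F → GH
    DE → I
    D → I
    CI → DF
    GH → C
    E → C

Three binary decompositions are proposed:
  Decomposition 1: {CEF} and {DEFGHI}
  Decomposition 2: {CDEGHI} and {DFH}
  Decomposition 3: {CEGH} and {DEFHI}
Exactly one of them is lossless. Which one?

Decomposition 1

Decomposition 1: common = {EF}, closure = {CEFGH} → lossless.
Decomposition 2: common = {DH}, closure = {DHI} → lossy.
Decomposition 3: common = {EH}, closure = {CEH} → lossy.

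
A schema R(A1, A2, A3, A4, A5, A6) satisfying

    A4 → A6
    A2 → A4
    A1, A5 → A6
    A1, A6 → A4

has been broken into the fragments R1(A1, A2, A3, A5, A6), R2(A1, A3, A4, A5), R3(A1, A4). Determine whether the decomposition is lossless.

Yes

Chase test. Columns are A1, A2, A3, A4, A5, A6; row i has aⱼ where attribute j ∈ Ri, else bᵢⱼ.
Initial tableau (one row per fragment):
  row 1: a1 a2 a3 b14 a5 a6
  row 2: a1 b22 a3 a4 a5 b26
  row 3: a1 b32 b33 a4 b35 b36
Rows 2 and 3 agree on A4; apply A4→A6 and equate their A6 entries.
Rows 1 and 2 agree on A1, A5; apply A1, A5→A6 and equate their A6 entries.
Rows 1 and 2 agree on A1, A6; apply A1, A6→A4 and equate their A4 entries.
Row 1 is now all distinguished symbols — the join is lossless.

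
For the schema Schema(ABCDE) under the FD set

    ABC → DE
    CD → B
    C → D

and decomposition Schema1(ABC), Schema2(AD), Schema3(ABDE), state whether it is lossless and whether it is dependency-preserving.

lossy and not dependency-preserving

Lossless test (chase): applying each FD to every pair of rows produces no changes in the tableau, so no row becomes fully distinguished — the join is lossy.
Dependency preservation: the restricted closure of {ABC} across the fragments never reaches {DE}, so ABC → DE cannot be enforced without a join — not preserved.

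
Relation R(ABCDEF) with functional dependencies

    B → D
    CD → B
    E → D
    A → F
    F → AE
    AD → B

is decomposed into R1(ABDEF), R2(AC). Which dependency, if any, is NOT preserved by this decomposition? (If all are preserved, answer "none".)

Check CD → B: no single fragment contains all of {BCD}, and the restricted closure of {CD} across the fragments never reaches {B}.
B → D is preserved.
E → D is preserved.
A → F is preserved.
F → AE is preserved.
AD → B is preserved.

CD → B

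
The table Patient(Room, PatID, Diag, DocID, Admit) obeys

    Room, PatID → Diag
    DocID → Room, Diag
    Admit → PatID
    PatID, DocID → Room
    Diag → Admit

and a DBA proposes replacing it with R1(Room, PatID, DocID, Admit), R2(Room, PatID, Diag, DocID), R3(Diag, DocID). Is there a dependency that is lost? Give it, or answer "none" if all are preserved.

Diag → Admit

Check Diag → Admit: no single fragment contains all of {Diag, Admit}, and the restricted closure of {Diag} across the fragments never reaches {Admit}.
Room, PatID → Diag is preserved.
DocID → Room, Diag is preserved.
Admit → PatID is preserved.
PatID, DocID → Room is preserved.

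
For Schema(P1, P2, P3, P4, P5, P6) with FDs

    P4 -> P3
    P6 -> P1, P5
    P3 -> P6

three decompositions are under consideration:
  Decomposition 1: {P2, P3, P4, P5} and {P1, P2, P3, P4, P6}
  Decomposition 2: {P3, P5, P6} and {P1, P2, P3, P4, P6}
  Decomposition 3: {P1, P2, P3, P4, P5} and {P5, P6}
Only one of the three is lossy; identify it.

Decomposition 1: common = {P2, P3, P4}, closure = {P1, P2, P3, P4, P5, P6} → lossless.
Decomposition 2: common = {P3, P6}, closure = {P1, P3, P5, P6} → lossless.
Decomposition 3: common = {P5}, closure = {P5} → lossy.

Decomposition 3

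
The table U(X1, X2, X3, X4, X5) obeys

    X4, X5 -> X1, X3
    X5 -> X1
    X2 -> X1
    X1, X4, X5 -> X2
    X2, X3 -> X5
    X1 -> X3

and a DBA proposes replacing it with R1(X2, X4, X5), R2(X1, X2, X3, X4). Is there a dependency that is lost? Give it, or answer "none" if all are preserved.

X5 -> X1

Check X5 → X1: no single fragment contains all of {X1, X5}, and the restricted closure of {X5} across the fragments never reaches {X1}.
X4, X5 → X1, X3 is preserved.
X2 → X1 is preserved.
X1, X4, X5 → X2 is preserved.
X2, X3 → X5 is preserved.
X1 → X3 is preserved.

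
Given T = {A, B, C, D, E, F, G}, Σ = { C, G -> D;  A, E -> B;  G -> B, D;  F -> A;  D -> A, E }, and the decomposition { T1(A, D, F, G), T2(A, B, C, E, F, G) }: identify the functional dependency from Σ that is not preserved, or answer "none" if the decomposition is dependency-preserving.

D -> A, E

Check D → A, E: no single fragment contains all of {A, D, E}, and the restricted closure of {D} across the fragments never reaches {A, E}.
C, G → D is preserved.
A, E → B is preserved.
G → B, D is preserved.
F → A is preserved.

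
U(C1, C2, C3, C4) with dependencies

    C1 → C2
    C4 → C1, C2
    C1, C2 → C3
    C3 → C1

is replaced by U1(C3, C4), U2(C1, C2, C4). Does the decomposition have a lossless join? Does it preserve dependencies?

lossless but not dependency-preserving

Lossless test: (C4)⁺ = {C1, C2, C3, C4}, which contains all of one fragment — lossless.
Dependency preservation: the restricted closure of {C1, C2} across the fragments never reaches {C3}, so C1, C2 → C3 cannot be enforced without a join — not preserved.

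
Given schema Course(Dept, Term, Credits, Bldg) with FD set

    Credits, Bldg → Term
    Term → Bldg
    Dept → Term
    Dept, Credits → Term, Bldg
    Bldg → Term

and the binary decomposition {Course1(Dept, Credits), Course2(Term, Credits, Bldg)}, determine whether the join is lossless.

No

Common attributes: Course1 ∩ Course2 = {Credits}.
No dependency enlarges {Credits}, so (Credits)⁺ = {Credits}.
The closure contains neither all of Course1 = {Dept, Credits} nor all of Course2 = {Term, Credits, Bldg}, so the common attributes are not a superkey of either fragment. The join is lossy.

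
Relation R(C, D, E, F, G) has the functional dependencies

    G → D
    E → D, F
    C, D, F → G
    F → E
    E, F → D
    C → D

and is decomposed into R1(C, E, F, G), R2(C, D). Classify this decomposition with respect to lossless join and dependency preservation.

lossless but not dependency-preserving

Lossless test: (C)⁺ = {C, D}, which contains all of one fragment — lossless.
Dependency preservation: the restricted closure of {G} across the fragments never reaches {D}, so G → D cannot be enforced without a join — not preserved.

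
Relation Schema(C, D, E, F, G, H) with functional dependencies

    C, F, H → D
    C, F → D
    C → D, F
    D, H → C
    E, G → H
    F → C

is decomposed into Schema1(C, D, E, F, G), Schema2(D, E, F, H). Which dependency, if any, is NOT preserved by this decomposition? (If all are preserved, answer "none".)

E, G → H

Check E, G → H: no single fragment contains all of {E, G, H}, and the restricted closure of {E, G} across the fragments never reaches {H}.
C, F, H → D is preserved.
C, F → D is preserved.
C → D, F is preserved.
D, H → C is preserved.
F → C is preserved.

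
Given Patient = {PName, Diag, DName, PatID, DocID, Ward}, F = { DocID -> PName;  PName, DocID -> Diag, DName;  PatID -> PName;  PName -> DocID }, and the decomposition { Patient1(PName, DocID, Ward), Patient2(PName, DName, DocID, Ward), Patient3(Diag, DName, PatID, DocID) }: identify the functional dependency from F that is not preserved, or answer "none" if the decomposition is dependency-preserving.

DocID → PName lies within Patient1.
PName, DocID → Diag, DName: restricted closure across fragments reaches Diag, DName.
PatID → PName: restricted closure across fragments reaches PName.
PName → DocID lies within Patient1.
Every dependency is enforceable on the fragments, so the decomposition is dependency-preserving.

none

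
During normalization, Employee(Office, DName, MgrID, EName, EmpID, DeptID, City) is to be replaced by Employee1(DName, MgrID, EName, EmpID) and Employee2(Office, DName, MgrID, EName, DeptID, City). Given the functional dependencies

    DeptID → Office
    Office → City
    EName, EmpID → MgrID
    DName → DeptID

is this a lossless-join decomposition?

Common attributes: Employee1 ∩ Employee2 = {DName, MgrID, EName}.
Closure of {DName, MgrID, EName}: DName → DeptID applies, adding DeptID; DeptID → Office applies, adding Office; Office → City applies, adding City. So (DName, MgrID, EName)⁺ = {Office, DName, MgrID, EName, DeptID, City}.
This closure contains every attribute of Employee2, so Employee1 ∩ Employee2 → Employee2. The join is lossless.

Yes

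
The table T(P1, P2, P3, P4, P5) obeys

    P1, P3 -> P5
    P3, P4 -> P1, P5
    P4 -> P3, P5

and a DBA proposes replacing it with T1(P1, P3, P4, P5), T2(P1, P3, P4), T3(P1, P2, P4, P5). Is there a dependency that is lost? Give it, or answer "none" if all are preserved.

P1, P3 → P5 lies within T1.
P3, P4 → P1, P5 lies within T1.
P4 → P3, P5 lies within T1.
Every dependency is enforceable on the fragments, so the decomposition is dependency-preserving.

none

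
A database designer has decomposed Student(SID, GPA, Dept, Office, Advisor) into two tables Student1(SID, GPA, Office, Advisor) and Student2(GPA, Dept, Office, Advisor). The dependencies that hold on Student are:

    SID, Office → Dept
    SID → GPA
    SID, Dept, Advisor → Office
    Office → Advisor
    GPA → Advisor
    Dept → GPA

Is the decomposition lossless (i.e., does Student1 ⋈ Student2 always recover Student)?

Common attributes: Student1 ∩ Student2 = {GPA, Office, Advisor}.
No dependency enlarges {GPA, Office, Advisor}, so (GPA, Office, Advisor)⁺ = {GPA, Office, Advisor}.
The closure contains neither all of Student1 = {SID, GPA, Office, Advisor} nor all of Student2 = {GPA, Dept, Office, Advisor}, so the common attributes are not a superkey of either fragment. The join is lossy.

No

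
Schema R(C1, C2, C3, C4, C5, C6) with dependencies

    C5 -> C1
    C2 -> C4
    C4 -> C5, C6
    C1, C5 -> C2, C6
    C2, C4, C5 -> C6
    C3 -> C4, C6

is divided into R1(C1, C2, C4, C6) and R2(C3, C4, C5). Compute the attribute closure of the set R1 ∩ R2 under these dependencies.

C1, C2, C4, C5, C6

R1 ∩ R2 = {C4}.
C4 → C5, C6 applies, adding C5, C6
C5 → C1 applies, adding C1
C1, C5 → C2, C6 applies, adding C2
Closure: {C1, C2, C4, C5, C6}.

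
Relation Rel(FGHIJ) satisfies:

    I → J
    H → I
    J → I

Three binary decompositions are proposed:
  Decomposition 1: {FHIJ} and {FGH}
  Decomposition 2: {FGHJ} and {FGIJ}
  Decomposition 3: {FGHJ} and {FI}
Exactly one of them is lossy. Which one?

Decomposition 1: common = {FH}, closure = {FHIJ} → lossless.
Decomposition 2: common = {FGJ}, closure = {FGIJ} → lossless.
Decomposition 3: common = {F}, closure = {F} → lossy.

Decomposition 3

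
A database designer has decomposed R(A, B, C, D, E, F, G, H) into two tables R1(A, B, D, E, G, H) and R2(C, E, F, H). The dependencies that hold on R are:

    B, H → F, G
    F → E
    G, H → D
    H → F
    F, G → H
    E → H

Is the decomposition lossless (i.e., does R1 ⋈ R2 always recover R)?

No

Common attributes: R1 ∩ R2 = {E, H}.
Closure of {E, H}: H → F applies, adding F. So (E, H)⁺ = {E, F, H}.
The closure contains neither all of R1 = {A, B, D, E, G, H} nor all of R2 = {C, E, F, H}, so the common attributes are not a superkey of either fragment. The join is lossy.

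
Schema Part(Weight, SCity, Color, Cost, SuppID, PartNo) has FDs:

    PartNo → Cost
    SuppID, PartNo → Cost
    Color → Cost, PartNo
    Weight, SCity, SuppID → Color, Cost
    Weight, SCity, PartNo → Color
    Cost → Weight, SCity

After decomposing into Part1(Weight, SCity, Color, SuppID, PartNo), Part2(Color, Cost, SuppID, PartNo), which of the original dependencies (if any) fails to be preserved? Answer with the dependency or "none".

Check Cost → Weight, SCity: no single fragment contains all of {Weight, SCity, Cost}, and the restricted closure of {Cost} across the fragments never reaches {Weight, SCity}.
PartNo → Cost is preserved.
SuppID, PartNo → Cost is preserved.
Color → Cost, PartNo is preserved.
Weight, SCity, SuppID → Color, Cost is preserved.
Weight, SCity, PartNo → Color is preserved.

Cost → Weight, SCity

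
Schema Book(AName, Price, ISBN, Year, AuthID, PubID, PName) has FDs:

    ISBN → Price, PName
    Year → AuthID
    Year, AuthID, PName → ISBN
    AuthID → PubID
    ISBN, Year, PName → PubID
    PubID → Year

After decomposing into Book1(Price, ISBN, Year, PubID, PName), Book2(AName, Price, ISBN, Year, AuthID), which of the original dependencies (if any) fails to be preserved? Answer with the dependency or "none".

none

ISBN → Price, PName lies within Book1.
Year → AuthID lies within Book2.
Year, AuthID, PName → ISBN: restricted closure across fragments reaches ISBN.
AuthID → PubID: restricted closure across fragments reaches PubID.
ISBN, Year, PName → PubID lies within Book1.
PubID → Year lies within Book1.
Every dependency is enforceable on the fragments, so the decomposition is dependency-preserving.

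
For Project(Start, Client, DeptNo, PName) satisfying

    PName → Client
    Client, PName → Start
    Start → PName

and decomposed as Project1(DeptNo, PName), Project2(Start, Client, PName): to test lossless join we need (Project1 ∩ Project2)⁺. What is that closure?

Project1 ∩ Project2 = {PName}.
PName → Client applies, adding Client
Client, PName → Start applies, adding Start
Closure: {Start, Client, PName}.

Start, Client, PName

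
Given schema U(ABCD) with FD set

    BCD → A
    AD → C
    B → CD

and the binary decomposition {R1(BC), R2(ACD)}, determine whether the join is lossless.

No

Common attributes: R1 ∩ R2 = {C}.
No dependency enlarges {C}, so (C)⁺ = {C}.
The closure contains neither all of R1 = {BC} nor all of R2 = {ACD}, so the common attributes are not a superkey of either fragment. The join is lossy.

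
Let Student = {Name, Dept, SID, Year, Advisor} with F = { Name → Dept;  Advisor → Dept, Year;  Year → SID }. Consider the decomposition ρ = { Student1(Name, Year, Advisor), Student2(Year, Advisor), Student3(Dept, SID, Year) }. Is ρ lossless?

No

Chase test. Columns are Name, Dept, SID, Year, Advisor; row i has aⱼ where attribute j ∈ Studenti, else bᵢⱼ.
Initial tableau (one row per fragment):
  row 1: a1 b12 b13 a4 a5
  row 2: b21 b22 b23 a4 a5
  row 3: b31 a2 a3 a4 b35
Rows 1 and 2 agree on Advisor; apply Advisor→Dept, Year and equate their Dept, Year entries.
Rows 1 and 2 agree on Year; apply Year→SID and equate their SID entries.
Rows 1 and 3 agree on Year; apply Year→SID and equate their SID entries.
No row becomes fully distinguished — the join is lossy.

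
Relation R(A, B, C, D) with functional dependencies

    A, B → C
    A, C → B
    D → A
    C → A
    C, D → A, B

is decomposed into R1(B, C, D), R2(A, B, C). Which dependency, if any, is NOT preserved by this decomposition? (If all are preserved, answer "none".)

D → A

Check D → A: no single fragment contains all of {A, D}, and the restricted closure of {D} across the fragments never reaches {A}.
A, B → C is preserved.
A, C → B is preserved.
C → A is preserved.
C, D → A, B is preserved.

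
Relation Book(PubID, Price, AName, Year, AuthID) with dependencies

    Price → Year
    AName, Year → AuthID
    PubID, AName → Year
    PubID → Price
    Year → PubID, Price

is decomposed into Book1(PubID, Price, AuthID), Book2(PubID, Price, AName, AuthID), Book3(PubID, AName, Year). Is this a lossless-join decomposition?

Chase test. Columns are PubID, Price, AName, Year, AuthID; row i has aⱼ where attribute j ∈ Booki, else bᵢⱼ.
Initial tableau (one row per fragment):
  row 1: a1 a2 b13 b14 a5
  row 2: a1 a2 a3 b24 a5
  row 3: a1 b32 a3 a4 b35
Rows 1 and 2 agree on Price; apply Price→Year and equate their Year entries.
Rows 2 and 3 agree on PubID, AName; apply PubID, AName→Year and equate their Year entries.
Rows 1 and 3 agree on PubID; apply PubID→Price and equate their Price entries.
Rows 2 and 3 agree on AName, Year; apply AName, Year→AuthID and equate their AuthID entries.
Row 2 is now all distinguished symbols — the join is lossless.

Yes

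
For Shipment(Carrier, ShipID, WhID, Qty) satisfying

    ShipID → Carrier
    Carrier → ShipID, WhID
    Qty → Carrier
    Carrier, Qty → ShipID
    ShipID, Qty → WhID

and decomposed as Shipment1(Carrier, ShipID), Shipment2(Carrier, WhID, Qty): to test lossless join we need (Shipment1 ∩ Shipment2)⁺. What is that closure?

Carrier, ShipID, WhID

Shipment1 ∩ Shipment2 = {Carrier}.
Carrier → ShipID, WhID applies, adding ShipID, WhID
Closure: {Carrier, ShipID, WhID}.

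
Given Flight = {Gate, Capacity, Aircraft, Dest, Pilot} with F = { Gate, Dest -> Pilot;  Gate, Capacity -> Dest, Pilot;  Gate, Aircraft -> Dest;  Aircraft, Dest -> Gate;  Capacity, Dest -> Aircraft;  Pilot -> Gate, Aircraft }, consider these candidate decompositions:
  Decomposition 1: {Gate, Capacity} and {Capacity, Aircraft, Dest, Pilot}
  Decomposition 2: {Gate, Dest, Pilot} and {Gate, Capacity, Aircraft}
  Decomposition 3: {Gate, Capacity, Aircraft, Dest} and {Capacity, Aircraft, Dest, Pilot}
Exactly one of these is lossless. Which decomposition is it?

Decomposition 1: common = {Capacity}, closure = {Capacity} → lossy.
Decomposition 2: common = {Gate}, closure = {Gate} → lossy.
Decomposition 3: common = {Capacity, Aircraft, Dest}, closure = {Gate, Capacity, Aircraft, Dest, Pilot} → lossless.

Decomposition 3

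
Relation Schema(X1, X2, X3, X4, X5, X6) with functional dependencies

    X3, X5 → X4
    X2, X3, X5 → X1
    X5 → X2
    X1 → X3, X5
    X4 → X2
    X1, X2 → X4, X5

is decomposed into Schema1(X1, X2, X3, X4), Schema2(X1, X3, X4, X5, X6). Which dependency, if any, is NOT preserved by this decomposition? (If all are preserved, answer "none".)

Check X5 → X2: no single fragment contains all of {X2, X5}, and the restricted closure of {X5} across the fragments never reaches {X2}.
X3, X5 → X4 is preserved.
X2, X3, X5 → X1 is preserved.
X1 → X3, X5 is preserved.
X4 → X2 is preserved.
X1, X2 → X4, X5 is preserved.

X5 → X2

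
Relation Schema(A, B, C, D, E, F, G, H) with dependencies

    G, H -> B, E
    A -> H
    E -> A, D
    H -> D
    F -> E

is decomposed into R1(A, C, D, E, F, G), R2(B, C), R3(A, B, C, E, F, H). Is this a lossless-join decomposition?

No

Chase test. Columns are A, B, C, D, E, F, G, H; row i has aⱼ where attribute j ∈ Ri, else bᵢⱼ.
Initial tableau (one row per fragment):
  row 1: a1 b12 a3 a4 a5 a6 a7 b18
  row 2: b21 a2 a3 b24 b25 b26 b27 b28
  row 3: a1 a2 a3 b34 a5 a6 b37 a8
Rows 1 and 3 agree on A; apply A→H and equate their H entries.
Rows 1 and 3 agree on E; apply E→A, D and equate their A, D entries.
No row becomes fully distinguished — the join is lossy.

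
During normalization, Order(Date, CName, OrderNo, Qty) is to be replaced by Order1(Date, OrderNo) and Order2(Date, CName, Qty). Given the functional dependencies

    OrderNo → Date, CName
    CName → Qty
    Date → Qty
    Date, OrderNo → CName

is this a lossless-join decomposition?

Common attributes: Order1 ∩ Order2 = {Date}.
Closure of {Date}: Date → Qty applies, adding Qty. So (Date)⁺ = {Date, Qty}.
The closure contains neither all of Order1 = {Date, OrderNo} nor all of Order2 = {Date, CName, Qty}, so the common attributes are not a superkey of either fragment. The join is lossy.

No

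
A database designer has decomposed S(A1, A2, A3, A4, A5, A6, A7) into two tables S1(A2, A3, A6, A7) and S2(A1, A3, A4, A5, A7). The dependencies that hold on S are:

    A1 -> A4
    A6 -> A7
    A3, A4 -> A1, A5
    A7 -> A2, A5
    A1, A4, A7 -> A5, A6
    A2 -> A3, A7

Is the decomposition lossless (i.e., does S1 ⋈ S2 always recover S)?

Common attributes: S1 ∩ S2 = {A3, A7}.
Closure of {A3, A7}: A7 → A2, A5 applies, adding A2, A5. So (A3, A7)⁺ = {A2, A3, A5, A7}.
The closure contains neither all of S1 = {A2, A3, A6, A7} nor all of S2 = {A1, A3, A4, A5, A7}, so the common attributes are not a superkey of either fragment. The join is lossy.

No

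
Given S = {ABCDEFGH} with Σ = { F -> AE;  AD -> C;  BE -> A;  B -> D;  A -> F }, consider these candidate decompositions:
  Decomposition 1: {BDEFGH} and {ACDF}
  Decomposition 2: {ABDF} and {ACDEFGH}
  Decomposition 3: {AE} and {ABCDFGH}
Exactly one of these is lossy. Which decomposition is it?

Decomposition 2

Decomposition 1: common = {DF}, closure = {ACDEF} → lossless.
Decomposition 2: common = {ADF}, closure = {ACDEF} → lossy.
Decomposition 3: common = {A}, closure = {AEF} → lossless.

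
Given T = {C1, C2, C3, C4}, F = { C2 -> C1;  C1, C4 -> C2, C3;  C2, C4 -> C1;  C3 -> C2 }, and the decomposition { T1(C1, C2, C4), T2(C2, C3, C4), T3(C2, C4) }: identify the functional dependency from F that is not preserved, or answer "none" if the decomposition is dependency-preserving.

C2 → C1 lies within T1.
C1, C4 → C2, C3: restricted closure across fragments reaches C2, C3.
C2, C4 → C1 lies within T1.
C3 → C2 lies within T2.
Every dependency is enforceable on the fragments, so the decomposition is dependency-preserving.

none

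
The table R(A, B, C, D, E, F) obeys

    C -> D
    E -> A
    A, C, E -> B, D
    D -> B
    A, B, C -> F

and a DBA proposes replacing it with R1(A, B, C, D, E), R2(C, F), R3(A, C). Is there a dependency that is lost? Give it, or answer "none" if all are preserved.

Check A, B, C → F: no single fragment contains all of {A, B, C, F}, and the restricted closure of {A, B, C} across the fragments never reaches {F}.
C → D is preserved.
E → A is preserved.
A, C, E → B, D is preserved.
D → B is preserved.

A, B, C -> F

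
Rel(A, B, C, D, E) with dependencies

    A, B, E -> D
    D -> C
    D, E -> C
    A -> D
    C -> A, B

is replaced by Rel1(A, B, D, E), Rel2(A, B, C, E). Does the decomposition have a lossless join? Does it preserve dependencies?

lossless and dependency-preserving

Lossless test: (A, B, E)⁺ = {A, B, C, D, E}, which contains all of one fragment — lossless.
Dependency preservation: D → C; D, E → C are not contained in any single fragment, but the restricted closure of each left-hand side across the fragments still reaches the right-hand side; the remaining FDs each lie inside some fragment. All dependencies are preserved.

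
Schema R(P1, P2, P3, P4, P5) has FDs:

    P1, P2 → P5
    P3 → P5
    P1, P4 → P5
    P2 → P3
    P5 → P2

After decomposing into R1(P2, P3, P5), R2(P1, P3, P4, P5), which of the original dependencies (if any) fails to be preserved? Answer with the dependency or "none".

P1, P2 → P5: restricted closure across fragments reaches P5.
P3 → P5 lies within R1.
P1, P4 → P5 lies within R2.
P2 → P3 lies within R1.
P5 → P2 lies within R1.
Every dependency is enforceable on the fragments, so the decomposition is dependency-preserving.

none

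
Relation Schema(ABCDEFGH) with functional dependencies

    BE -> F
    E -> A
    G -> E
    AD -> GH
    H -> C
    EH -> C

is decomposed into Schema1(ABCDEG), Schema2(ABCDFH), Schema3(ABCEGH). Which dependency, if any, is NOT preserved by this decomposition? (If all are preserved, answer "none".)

BE -> F

Check BE → F: no single fragment contains all of {BEF}, and the restricted closure of {BE} across the fragments never reaches {F}.
E → A is preserved.
G → E is preserved.
AD → GH is preserved.
H → C is preserved.
EH → C is preserved.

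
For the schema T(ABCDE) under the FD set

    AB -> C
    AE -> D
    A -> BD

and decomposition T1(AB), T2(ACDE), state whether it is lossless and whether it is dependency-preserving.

Lossless test: (A)⁺ = {ABCD}, which contains all of one fragment — lossless.
Dependency preservation: AB → C; A → BD are not contained in any single fragment, but the restricted closure of each left-hand side across the fragments still reaches the right-hand side; the remaining FDs each lie inside some fragment. All dependencies are preserved.

lossless and dependency-preserving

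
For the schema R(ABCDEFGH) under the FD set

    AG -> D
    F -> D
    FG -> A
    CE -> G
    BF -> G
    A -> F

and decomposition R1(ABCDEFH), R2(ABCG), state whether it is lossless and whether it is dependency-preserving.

Lossless test: (ABC)⁺ = {ABCDFG}, which contains all of one fragment — lossless.
Dependency preservation: the restricted closure of {FG} across the fragments never reaches {A}, so FG → A cannot be enforced without a join — not preserved.

lossless but not dependency-preserving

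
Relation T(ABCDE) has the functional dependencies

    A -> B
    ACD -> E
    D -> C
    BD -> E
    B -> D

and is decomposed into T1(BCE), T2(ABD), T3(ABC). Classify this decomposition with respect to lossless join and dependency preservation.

Lossless test (chase): Rows 1 and 2 agree on B; apply B→D and equate their D entries. Rows 1 and 3 agree on B; apply B→D and equate their D entries. Rows 1 and 2 agree on D; apply D→C and equate their C entries. Rows 1 and 2 agree on BD; apply BD→E and equate their E entries. Rows 1 and 3 agree on BD; apply BD→E and equate their E entries. Row 2 is now all distinguished symbols — the join is lossless.
Dependency preservation: the restricted closure of {D} across the fragments never reaches {C}, so D → C cannot be enforced without a join — not preserved.

lossless but not dependency-preserving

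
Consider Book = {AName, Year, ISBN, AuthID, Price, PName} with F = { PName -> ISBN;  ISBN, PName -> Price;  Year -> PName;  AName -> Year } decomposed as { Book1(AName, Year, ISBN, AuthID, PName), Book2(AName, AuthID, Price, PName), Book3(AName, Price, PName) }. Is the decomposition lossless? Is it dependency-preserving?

lossless and dependency-preserving

Lossless test (chase): Rows 1 and 2 agree on PName; apply PName→ISBN and equate their ISBN entries. Rows 1 and 3 agree on PName; apply PName→ISBN and equate their ISBN entries. Rows 1 and 2 agree on ISBN, PName; apply ISBN, PName→Price and equate their Price entries. Rows 1 and 2 agree on AName; apply AName→Year and equate their Year entries. Rows 1 and 3 agree on AName; apply AName→Year and equate their Year entries. Row 1 is now all distinguished symbols — the join is lossless.
Dependency preservation: ISBN, PName → Price is not contained in any single fragment, but the restricted closure of its left-hand side across the fragments still reaches the right-hand side; the remaining FDs each lie inside some fragment. All dependencies are preserved.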